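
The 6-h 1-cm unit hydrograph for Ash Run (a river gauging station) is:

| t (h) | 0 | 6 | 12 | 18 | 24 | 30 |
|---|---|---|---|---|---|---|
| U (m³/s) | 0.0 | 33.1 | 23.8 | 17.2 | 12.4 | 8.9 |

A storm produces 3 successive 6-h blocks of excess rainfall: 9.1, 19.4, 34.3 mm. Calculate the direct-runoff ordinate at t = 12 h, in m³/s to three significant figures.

By discrete convolution, Q_j = Σ (P_i / 10 mm) · U_{j−i}.
At t = 12 h (j=2): Q = (9.1/10)·23.8 + (19.4/10)·33.1 + (34.3/10)·0.0 = 85.9 m³/s.

Q ≈ 85.9 m³/s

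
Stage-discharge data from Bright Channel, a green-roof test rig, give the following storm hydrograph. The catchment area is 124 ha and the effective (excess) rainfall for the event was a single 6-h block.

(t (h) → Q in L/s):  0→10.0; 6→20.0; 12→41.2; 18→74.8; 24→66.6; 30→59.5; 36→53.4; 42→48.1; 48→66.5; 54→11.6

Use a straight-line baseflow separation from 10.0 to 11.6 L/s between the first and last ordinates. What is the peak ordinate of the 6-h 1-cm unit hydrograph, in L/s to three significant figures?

Direct runoff: 0.00, 9.82, 30.84, 64.27, 55.89, 48.61, 42.33, 36.86, 55.08, 0.00 L/s; ΣQ_DR = 343.7 L/s, peak = 64.27 L/s.
Runoff depth d = ΣQ_DR·Δt / A = 343.7 × 21600 / (124 ha) = 5.987 mm.
The 1-cm UH is the DRH scaled by (10 mm)/d, so U_p = 64.27 × 10/5.987 = 107 L/s.

U_p ≈ 107 L/s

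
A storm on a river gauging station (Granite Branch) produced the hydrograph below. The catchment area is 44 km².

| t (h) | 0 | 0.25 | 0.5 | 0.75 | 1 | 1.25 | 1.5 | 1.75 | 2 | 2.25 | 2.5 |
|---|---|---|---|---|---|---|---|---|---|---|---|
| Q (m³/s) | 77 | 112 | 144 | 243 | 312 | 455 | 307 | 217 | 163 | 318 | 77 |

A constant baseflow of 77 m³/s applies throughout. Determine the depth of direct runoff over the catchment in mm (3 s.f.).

d ≈ 32.3 mm

Direct runoff: 0.0, 35.0, 67.0, 166.0, 235.0, 378.0, 230.0, 140.0, 86.0, 241.0, 0.0 m³/s; ΣQ_DR = 1578 m³/s.
V = ΣQ_DR · Δt = 1578 × 900 s = 1.420 × 10^6 m³.
Over A = 44 km², depth = V / A = 32.3 mm.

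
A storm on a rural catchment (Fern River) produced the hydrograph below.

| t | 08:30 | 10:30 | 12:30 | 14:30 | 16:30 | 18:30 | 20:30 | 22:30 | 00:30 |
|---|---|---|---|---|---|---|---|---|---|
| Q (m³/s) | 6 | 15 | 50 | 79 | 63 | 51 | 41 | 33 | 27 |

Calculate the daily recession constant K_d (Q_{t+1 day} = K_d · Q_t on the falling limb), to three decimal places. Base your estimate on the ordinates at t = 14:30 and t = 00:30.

Between t = 14:30 and t = 00:30 the flow falls from 79 to 27 m³/s over 5×2 h = 10 h.
Per-interval ratio K = (27/79)^(1/5) = 0.8068; K_d = K^(24/2) = 0.076.

K_d ≈ 0.076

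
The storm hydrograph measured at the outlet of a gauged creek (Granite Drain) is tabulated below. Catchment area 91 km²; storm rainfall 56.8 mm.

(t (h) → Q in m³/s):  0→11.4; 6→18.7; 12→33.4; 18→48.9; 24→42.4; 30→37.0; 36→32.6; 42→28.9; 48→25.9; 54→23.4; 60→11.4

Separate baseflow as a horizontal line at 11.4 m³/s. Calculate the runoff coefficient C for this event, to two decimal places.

ΣQ_DR = 188.6 m³/s; V = ΣQ_DR·Δt = 4.074 × 10^6 m³.
Runoff depth d = V / A = 44.77 mm.
C = d / P = 44.77 / 56.8 = 0.79.

C ≈ 0.79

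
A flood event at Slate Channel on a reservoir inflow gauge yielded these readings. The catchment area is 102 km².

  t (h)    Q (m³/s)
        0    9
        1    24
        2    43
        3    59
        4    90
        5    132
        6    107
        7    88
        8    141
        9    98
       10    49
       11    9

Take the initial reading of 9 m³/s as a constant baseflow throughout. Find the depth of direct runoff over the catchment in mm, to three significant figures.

d ≈ 26.2 mm

Direct runoff: 0.0, 15.0, 34.0, 50.0, 81.0, 123.0, 98.0, 79.0, 132.0, 89.0, 40.0, 0.0 m³/s; ΣQ_DR = 741.0 m³/s.
V = ΣQ_DR · Δt = 741.0 × 3600 s = 2.668 × 10^6 m³.
Over A = 102 km², depth = V / A = 26.2 mm.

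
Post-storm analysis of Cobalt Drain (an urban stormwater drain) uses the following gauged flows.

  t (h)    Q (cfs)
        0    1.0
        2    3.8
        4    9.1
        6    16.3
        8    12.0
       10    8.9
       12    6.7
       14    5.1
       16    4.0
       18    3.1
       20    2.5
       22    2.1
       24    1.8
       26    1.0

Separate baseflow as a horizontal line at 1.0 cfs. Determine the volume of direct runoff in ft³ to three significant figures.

V ≈ 4.56 × 10^5 ft³

Direct-runoff ordinates (Q − Q_b): 0.0, 2.8, 8.1, 15.3, 11.0, 7.9, 5.7, 4.1, 3.0, 2.1, 1.5, 1.1, 0.8, 0.0 cfs.
ΣQ_DR = 63.40 cfs.
With Δt = 2 h = 7200 s, V = ΣQ_DR · Δt = 63.40 × 7200 = 4.56 × 10^5 ft³.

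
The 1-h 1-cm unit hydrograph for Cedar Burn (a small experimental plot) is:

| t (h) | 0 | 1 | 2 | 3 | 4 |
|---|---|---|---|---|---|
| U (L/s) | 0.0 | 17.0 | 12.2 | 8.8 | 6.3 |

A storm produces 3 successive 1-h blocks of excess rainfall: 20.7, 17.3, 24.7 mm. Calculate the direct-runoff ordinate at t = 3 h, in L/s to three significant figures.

Q ≈ 81.3 L/s

By discrete convolution, Q_j = Σ (P_i / 10 mm) · U_{j−i}.
At t = 3 h (j=3): Q = (20.7/10)·8.8 + (17.3/10)·12.2 + (24.7/10)·17.0 = 81.3 L/s.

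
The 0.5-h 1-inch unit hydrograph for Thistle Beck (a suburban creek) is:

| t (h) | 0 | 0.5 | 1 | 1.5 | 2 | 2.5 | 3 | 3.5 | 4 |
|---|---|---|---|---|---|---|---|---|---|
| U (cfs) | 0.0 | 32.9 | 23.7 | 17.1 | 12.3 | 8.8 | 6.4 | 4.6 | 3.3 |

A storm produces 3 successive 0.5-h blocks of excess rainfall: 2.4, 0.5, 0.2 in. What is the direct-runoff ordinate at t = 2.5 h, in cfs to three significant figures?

Q ≈ 30.7 cfs

By discrete convolution, Q_j = Σ (P_i / 1 in) · U_{j−i}.
At t = 2.5 h (j=5): Q = (2.4/1)·8.8 + (0.5/1)·12.3 + (0.2/1)·17.1 = 30.7 cfs.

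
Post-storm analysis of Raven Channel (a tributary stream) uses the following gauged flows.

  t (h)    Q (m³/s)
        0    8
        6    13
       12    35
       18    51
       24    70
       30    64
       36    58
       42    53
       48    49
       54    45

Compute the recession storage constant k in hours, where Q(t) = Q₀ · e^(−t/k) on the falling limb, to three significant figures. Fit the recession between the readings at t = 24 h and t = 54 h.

k ≈ 67.9 h

On the falling limb, Q drops from 70 to 45 m³/s between t = 24 h and t = 54 h (Δt = 30 h).
k = −Δt / ln(Q₂/Q₁) = −30 / ln(45/70) = 67.9 h.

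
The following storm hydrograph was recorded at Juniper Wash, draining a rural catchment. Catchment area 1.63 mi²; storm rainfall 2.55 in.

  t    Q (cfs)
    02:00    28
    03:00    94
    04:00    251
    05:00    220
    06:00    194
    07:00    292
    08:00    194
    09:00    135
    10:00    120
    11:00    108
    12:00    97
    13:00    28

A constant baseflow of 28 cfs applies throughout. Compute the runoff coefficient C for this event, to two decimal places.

C ≈ 0.53

ΣQ_DR = 1425 cfs; V = ΣQ_DR·Δt = 5.130 × 10^6 ft³.
Runoff depth d = V / A = 1.355 in.
C = d / P = 1.355 / 2.55 = 0.53.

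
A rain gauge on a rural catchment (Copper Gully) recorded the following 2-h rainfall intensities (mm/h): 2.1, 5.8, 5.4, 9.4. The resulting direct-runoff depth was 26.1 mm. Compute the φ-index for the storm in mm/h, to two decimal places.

Only the 3 blocks with intensity above φ contribute runoff: 5.8, 5.4, 9.4 mm/h.
Σ(I−φ)·Δt = d  ⇒  (5.8+5.4+9.4 − 3φ)·2 = 26.1
φ = (20.60 − 26.1/2) / 3 = 2.52 mm/h.

φ ≈ 2.52 mm/h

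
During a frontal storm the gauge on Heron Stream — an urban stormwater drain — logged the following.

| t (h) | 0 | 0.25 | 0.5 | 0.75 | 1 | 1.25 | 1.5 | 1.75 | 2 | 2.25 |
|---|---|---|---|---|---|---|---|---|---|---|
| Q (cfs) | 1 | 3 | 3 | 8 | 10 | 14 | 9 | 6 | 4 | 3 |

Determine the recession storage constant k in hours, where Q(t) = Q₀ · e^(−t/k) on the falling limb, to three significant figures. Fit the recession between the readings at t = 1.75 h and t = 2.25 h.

k ≈ 0.721 h

On the falling limb, Q drops from 6 to 3 cfs between t = 1.75 h and t = 2.25 h (Δt = 0.5 h).
k = −Δt / ln(Q₂/Q₁) = −0.5 / ln(3/6) = 0.721 h.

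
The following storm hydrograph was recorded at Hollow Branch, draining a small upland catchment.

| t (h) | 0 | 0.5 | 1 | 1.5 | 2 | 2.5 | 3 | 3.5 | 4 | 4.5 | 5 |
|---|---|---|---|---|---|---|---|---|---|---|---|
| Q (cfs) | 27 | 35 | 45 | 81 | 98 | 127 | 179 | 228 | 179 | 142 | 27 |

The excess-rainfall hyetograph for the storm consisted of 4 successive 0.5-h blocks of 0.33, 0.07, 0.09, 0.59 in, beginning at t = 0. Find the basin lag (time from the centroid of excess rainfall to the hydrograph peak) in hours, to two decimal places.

Centroid of excess rainfall: t_c = Σ P_i·t̄_i / ΣP_i = 1.1852 h (block centres at 0.25, 0.75, 1.25, 1.75 h).
Hydrograph peak occurs at t = 3.5 h, so basin lag t_L = 3.5 − 1.1852 = 2.31 h.

t_L ≈ 2.31 h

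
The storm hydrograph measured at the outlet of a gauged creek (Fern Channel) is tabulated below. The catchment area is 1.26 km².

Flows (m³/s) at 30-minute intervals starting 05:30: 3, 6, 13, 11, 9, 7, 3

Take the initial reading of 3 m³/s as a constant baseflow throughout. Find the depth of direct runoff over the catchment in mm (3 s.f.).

d ≈ 44.3 mm

Direct runoff: 0.0, 3.0, 10.0, 8.0, 6.0, 4.0, 0.0 m³/s; ΣQ_DR = 31.00 m³/s.
V = ΣQ_DR · Δt = 31.00 × 1800 s = 55800 m³.
Over A = 1.26 km², depth = V / A = 44.3 mm.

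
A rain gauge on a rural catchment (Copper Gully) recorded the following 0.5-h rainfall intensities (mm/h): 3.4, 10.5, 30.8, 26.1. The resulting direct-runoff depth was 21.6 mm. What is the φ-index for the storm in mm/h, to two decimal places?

φ ≈ 8.07 mm/h

Only the 3 blocks with intensity above φ contribute runoff: 10.5, 30.8, 26.1 mm/h.
Σ(I−φ)·Δt = d  ⇒  (10.5+30.8+26.1 − 3φ)·0.5 = 21.6
φ = (67.40 − 21.6/0.5) / 3 = 8.07 mm/h.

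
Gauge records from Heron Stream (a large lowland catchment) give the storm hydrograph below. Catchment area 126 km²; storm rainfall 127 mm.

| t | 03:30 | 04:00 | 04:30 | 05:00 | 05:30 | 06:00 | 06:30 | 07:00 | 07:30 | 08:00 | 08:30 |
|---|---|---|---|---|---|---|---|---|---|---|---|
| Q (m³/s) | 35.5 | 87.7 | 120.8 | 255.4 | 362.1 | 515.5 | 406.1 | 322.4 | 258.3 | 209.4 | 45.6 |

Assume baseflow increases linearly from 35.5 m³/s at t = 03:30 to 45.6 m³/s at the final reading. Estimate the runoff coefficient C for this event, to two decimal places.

C ≈ 0.24

ΣQ_DR = 2173 m³/s; V = ΣQ_DR·Δt = 3.911 × 10^6 m³.
Runoff depth d = V / A = 31.04 mm.
C = d / P = 31.04 / 127 = 0.24.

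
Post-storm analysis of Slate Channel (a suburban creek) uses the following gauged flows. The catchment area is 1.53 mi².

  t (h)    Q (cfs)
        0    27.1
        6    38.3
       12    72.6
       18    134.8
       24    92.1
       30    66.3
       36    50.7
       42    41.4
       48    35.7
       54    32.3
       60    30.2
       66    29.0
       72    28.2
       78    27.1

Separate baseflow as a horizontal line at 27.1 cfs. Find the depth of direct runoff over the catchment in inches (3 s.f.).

d ≈ 1.98 in

Direct runoff: 0.0, 11.2, 45.5, 107.7, 65.0, 39.2, 23.6, 14.3, 8.6, 5.2, 3.1, 1.9, 1.1, 0.0 cfs; ΣQ_DR = 326.4 cfs.
V = ΣQ_DR · Δt = 326.4 × 21600 s = 7.050 × 10^6 ft³.
Over A = 1.53 mi², depth = V / A = 1.98 in.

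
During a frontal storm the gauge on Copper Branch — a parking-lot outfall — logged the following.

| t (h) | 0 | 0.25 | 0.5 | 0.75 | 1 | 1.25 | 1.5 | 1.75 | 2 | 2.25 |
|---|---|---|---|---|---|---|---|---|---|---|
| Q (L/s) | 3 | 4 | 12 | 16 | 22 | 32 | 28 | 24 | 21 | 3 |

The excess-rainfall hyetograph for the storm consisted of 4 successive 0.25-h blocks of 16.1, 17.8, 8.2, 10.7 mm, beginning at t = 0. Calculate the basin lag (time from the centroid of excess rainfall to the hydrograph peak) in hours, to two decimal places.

t_L ≈ 0.81 h

Centroid of excess rainfall: t_c = Σ P_i·t̄_i / ΣP_i = 0.4389 h (block centres at 0.125, 0.375, 0.625, 0.875 h).
Hydrograph peak occurs at t = 1.25 h, so basin lag t_L = 1.25 − 0.4389 = 0.81 h.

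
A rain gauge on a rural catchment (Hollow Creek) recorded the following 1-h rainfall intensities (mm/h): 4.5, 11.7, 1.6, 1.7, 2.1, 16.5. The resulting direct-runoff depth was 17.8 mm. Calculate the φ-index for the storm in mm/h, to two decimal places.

φ ≈ 5.20 mm/h

Only the 2 blocks with intensity above φ contribute runoff: 11.7, 16.5 mm/h.
Σ(I−φ)·Δt = d  ⇒  (11.7+16.5 − 2φ)·1 = 17.8
φ = (28.20 − 17.8/1) / 2 = 5.20 mm/h.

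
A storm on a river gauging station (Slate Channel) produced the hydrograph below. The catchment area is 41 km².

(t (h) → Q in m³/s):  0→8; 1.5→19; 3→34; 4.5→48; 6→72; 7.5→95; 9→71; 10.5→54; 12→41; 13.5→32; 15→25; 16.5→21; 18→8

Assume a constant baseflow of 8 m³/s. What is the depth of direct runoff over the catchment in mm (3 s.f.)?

Direct runoff: 0.0, 11.0, 26.0, 40.0, 64.0, 87.0, 63.0, 46.0, 33.0, 24.0, 17.0, 13.0, 0.0 m³/s; ΣQ_DR = 424.0 m³/s.
V = ΣQ_DR · Δt = 424.0 × 5400 s = 2.290 × 10^6 m³.
Over A = 41 km², depth = V / A = 55.8 mm.

d ≈ 55.8 mm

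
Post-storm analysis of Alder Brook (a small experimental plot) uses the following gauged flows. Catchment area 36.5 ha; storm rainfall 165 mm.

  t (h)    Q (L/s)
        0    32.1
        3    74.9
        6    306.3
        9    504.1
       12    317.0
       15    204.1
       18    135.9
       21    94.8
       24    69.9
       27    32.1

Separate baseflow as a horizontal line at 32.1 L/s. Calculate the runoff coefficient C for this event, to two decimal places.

ΣQ_DR = 1450 L/s; V = ΣQ_DR·Δt = 1.566 × 10^7 L.
Runoff depth d = V / A = 42.91 mm.
C = d / P = 42.91 / 165 = 0.26.

C ≈ 0.26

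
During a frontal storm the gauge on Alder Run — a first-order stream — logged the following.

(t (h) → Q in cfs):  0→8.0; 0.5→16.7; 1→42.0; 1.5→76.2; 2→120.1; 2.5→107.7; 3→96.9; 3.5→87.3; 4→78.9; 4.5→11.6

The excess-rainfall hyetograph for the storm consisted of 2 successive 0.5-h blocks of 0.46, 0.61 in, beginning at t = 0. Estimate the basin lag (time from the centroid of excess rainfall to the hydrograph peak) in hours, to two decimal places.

Centroid of excess rainfall: t_c = Σ P_i·t̄_i / ΣP_i = 0.5350 h (block centres at 0.25, 0.75 h).
Hydrograph peak occurs at t = 2 h, so basin lag t_L = 2 − 0.5350 = 1.46 h.

t_L ≈ 1.46 h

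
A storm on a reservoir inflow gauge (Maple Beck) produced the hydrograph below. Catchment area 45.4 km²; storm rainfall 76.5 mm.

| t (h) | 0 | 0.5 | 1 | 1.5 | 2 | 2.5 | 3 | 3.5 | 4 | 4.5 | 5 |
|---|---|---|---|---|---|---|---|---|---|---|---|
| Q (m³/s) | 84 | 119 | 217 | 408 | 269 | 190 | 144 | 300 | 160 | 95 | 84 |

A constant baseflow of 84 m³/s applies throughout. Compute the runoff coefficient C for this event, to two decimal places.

ΣQ_DR = 1146 m³/s; V = ΣQ_DR·Δt = 2.063 × 10^6 m³.
Runoff depth d = V / A = 45.44 mm.
C = d / P = 45.44 / 76.5 = 0.59.

C ≈ 0.59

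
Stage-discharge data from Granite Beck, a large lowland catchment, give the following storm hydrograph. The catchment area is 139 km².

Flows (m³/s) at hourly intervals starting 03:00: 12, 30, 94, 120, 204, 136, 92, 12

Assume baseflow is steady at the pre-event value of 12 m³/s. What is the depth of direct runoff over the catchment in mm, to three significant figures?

d ≈ 15.6 mm

Direct runoff: 0.0, 18.0, 82.0, 108.0, 192.0, 124.0, 80.0, 0.0 m³/s; ΣQ_DR = 604.0 m³/s.
V = ΣQ_DR · Δt = 604.0 × 3600 s = 2.174 × 10^6 m³.
Over A = 139 km², depth = V / A = 15.6 mm.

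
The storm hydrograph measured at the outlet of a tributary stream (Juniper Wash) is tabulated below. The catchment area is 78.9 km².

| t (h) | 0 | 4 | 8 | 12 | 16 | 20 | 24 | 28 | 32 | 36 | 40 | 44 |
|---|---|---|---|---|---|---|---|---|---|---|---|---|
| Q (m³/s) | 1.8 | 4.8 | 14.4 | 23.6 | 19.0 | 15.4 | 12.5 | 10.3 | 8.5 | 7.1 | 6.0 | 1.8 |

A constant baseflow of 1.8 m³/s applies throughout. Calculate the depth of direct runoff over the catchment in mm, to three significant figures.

Direct runoff: 0.0, 3.0, 12.6, 21.8, 17.2, 13.6, 10.7, 8.5, 6.7, 5.3, 4.2, 0.0 m³/s; ΣQ_DR = 103.6 m³/s.
V = ΣQ_DR · Δt = 103.6 × 14400 s = 1.492 × 10^6 m³.
Over A = 78.9 km², depth = V / A = 18.9 mm.

d ≈ 18.9 mm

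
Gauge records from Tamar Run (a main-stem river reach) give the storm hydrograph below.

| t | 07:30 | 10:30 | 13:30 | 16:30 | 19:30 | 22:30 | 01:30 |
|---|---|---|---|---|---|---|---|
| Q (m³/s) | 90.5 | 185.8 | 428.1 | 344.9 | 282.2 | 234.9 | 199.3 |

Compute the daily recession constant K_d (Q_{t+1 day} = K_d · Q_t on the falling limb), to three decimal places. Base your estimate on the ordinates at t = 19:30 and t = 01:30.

Between t = 19:30 and t = 01:30 the flow falls from 282.2 to 199.3 m³/s over 2×3 h = 6 h.
Per-interval ratio K = (199.3/282.2)^(1/2) = 0.8404; K_d = K^(24/3) = 0.249.

K_d ≈ 0.249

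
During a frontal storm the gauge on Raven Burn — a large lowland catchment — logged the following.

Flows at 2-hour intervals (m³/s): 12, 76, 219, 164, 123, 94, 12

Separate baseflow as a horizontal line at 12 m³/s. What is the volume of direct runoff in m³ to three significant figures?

V ≈ 4.44 × 10^6 m³

Direct-runoff ordinates (Q − Q_b): 0.0, 64.0, 207.0, 152.0, 111.0, 82.0, 0.0 m³/s.
ΣQ_DR = 616.0 m³/s.
With Δt = 2 h = 7200 s, V = ΣQ_DR · Δt = 616.0 × 7200 = 4.44 × 10^6 m³.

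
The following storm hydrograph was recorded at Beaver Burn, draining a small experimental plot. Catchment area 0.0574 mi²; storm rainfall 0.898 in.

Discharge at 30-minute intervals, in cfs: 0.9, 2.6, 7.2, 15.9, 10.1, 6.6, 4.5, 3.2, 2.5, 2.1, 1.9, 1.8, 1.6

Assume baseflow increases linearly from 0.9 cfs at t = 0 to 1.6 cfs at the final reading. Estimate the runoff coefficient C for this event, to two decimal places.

C ≈ 0.67

ΣQ_DR = 44.65 cfs; V = ΣQ_DR·Δt = 80370 ft³.
Runoff depth d = V / A = 0.6027 in.
C = d / P = 0.6027 / 0.898 = 0.67.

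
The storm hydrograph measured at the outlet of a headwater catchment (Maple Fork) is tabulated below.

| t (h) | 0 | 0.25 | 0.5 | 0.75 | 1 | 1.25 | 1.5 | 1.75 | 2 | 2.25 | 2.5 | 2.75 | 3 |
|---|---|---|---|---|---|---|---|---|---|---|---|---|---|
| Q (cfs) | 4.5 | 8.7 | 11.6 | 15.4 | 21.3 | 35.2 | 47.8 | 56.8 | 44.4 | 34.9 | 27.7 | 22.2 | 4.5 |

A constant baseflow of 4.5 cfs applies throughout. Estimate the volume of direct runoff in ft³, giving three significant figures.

Direct-runoff ordinates (Q − Q_b): 0.0, 4.2, 7.1, 10.9, 16.8, 30.7, 43.3, 52.3, 39.9, 30.4, 23.2, 17.7, 0.0 cfs.
ΣQ_DR = 276.5 cfs.
With Δt = 0.25 h = 900 s, V = ΣQ_DR · Δt = 276.5 × 900 = 2.49 × 10^5 ft³.

V ≈ 2.49 × 10^5 ft³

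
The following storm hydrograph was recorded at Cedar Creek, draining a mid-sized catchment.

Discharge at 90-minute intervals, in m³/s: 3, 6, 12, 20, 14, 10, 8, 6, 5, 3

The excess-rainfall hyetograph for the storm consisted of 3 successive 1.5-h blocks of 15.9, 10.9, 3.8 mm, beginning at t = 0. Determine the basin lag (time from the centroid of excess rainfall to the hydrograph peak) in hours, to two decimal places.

t_L ≈ 2.84 h

Centroid of excess rainfall: t_c = Σ P_i·t̄_i / ΣP_i = 1.6569 h (block centres at 0.75, 2.25, 3.75 h).
Hydrograph peak occurs at t = 4.5 h, so basin lag t_L = 4.5 − 1.6569 = 2.84 h.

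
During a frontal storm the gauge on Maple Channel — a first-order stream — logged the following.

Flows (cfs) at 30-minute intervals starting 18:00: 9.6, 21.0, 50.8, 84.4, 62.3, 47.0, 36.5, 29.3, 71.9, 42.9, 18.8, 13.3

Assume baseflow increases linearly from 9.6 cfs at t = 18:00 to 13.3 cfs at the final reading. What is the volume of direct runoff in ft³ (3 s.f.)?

V ≈ 6.31 × 10^5 ft³

Direct-runoff ordinates (Q − Q_b): 0.00, 11.06, 40.53, 73.79, 51.35, 35.72, 24.88, 17.35, 59.61, 30.27, 5.84, 0.00 cfs.
ΣQ_DR = 350.4 cfs.
With Δt = 0.5 h = 1800 s, V = ΣQ_DR · Δt = 350.4 × 1800 = 6.31 × 10^5 ft³.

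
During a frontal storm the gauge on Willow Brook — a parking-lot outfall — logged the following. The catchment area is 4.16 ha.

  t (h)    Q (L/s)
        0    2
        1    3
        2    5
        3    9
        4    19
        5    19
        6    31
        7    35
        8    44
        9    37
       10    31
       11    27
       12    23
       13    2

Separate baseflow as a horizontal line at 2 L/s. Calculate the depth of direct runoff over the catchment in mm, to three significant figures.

Direct runoff: 0.0, 1.0, 3.0, 7.0, 17.0, 17.0, 29.0, 33.0, 42.0, 35.0, 29.0, 25.0, 21.0, 0.0 L/s; ΣQ_DR = 259.0 L/s.
V = ΣQ_DR · Δt = 259.0 × 3600 s = 9.324 × 10^5 L.
Over A = 4.16 ha, depth = V / A = 22.4 mm.

d ≈ 22.4 mm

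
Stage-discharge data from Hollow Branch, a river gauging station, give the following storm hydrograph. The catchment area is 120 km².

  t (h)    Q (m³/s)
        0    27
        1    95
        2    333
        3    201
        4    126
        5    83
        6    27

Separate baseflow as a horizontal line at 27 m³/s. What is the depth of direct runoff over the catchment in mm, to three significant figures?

d ≈ 21.1 mm

Direct runoff: 0.0, 68.0, 306.0, 174.0, 99.0, 56.0, 0.0 m³/s; ΣQ_DR = 703.0 m³/s.
V = ΣQ_DR · Δt = 703.0 × 3600 s = 2.531 × 10^6 m³.
Over A = 120 km², depth = V / A = 21.1 mm.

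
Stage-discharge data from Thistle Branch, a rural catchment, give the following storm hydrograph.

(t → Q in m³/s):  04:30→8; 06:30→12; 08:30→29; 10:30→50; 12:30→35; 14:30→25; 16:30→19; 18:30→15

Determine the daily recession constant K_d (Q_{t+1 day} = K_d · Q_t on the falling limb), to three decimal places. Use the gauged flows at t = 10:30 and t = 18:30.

Between t = 10:30 and t = 18:30 the flow falls from 50 to 15 m³/s over 4×2 h = 8 h.
Per-interval ratio K = (15/50)^(1/4) = 0.7401; K_d = K^(24/2) = 0.027.

K_d ≈ 0.027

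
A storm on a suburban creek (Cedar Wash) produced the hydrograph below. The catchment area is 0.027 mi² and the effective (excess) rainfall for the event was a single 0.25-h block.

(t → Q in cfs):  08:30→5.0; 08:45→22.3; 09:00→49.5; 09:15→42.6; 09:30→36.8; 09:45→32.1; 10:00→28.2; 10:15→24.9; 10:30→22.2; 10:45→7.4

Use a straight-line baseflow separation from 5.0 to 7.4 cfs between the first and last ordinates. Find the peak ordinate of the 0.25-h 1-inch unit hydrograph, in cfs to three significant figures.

U_p ≈ 14.7 cfs

Direct runoff: 0.00, 17.03, 43.97, 36.80, 30.73, 25.77, 21.60, 18.03, 15.07, 0.00 cfs; ΣQ_DR = 209.0 cfs, peak = 43.97 cfs.
Runoff depth d = ΣQ_DR·Δt / A = 209.0 × 900 / (0.027 mi²) = 2.999 in.
The 1-inch UH is the DRH scaled by (1 in)/d, so U_p = 43.97 × 1/2.999 = 14.7 cfs.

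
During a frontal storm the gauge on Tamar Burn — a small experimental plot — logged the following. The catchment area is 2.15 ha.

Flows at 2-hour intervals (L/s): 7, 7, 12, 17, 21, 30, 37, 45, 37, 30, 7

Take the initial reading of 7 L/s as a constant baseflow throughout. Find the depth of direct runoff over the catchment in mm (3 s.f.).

d ≈ 57.9 mm

Direct runoff: 0.0, 0.0, 5.0, 10.0, 14.0, 23.0, 30.0, 38.0, 30.0, 23.0, 0.0 L/s; ΣQ_DR = 173.0 L/s.
V = ΣQ_DR · Δt = 173.0 × 7200 s = 1.246 × 10^6 L.
Over A = 2.15 ha, depth = V / A = 57.9 mm.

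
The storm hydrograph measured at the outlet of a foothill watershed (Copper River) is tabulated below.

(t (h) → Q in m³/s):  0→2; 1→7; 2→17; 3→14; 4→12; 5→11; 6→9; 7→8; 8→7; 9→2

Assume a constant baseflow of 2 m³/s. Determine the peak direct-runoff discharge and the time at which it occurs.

Subtracting baseflow gives direct-runoff ordinates: 0.0, 5.0, 15.0, 12.0, 10.0, 9.0, 7.0, 6.0, 5.0, 0.0 m³/s.
The maximum is 15.0 m³/s, occurring at the reading for t = 2 h.

Q_p = 15.0 m³/s at t = 2 h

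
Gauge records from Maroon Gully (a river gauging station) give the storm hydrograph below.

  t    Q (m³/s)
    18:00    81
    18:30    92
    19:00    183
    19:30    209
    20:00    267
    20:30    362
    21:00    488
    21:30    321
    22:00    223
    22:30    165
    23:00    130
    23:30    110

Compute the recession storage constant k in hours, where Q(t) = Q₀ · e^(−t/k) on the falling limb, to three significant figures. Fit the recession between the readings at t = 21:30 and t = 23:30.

On the falling limb, Q drops from 321 to 110 m³/s between t = 21:30 and t = 23:30 (Δt = 2 h).
k = −Δt / ln(Q₂/Q₁) = −2 / ln(110/321) = 1.87 h.

k ≈ 1.87 h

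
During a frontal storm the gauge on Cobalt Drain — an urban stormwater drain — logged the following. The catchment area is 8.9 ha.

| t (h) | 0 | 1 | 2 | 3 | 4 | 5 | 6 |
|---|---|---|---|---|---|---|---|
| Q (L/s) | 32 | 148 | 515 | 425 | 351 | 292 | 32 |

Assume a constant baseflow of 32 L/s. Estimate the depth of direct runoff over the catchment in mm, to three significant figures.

Direct runoff: 0.0, 116.0, 483.0, 393.0, 319.0, 260.0, 0.0 L/s; ΣQ_DR = 1571 L/s.
V = ΣQ_DR · Δt = 1571 × 3600 s = 5.656 × 10^6 L.
Over A = 8.9 ha, depth = V / A = 63.5 mm.

d ≈ 63.5 mm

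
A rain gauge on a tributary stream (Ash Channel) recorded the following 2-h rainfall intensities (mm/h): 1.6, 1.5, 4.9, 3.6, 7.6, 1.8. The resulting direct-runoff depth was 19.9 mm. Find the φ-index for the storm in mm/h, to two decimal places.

Only the 3 blocks with intensity above φ contribute runoff: 4.9, 3.6, 7.6 mm/h.
Σ(I−φ)·Δt = d  ⇒  (4.9+3.6+7.6 − 3φ)·2 = 19.9
φ = (16.10 − 19.9/2) / 3 = 2.05 mm/h.

φ ≈ 2.05 mm/h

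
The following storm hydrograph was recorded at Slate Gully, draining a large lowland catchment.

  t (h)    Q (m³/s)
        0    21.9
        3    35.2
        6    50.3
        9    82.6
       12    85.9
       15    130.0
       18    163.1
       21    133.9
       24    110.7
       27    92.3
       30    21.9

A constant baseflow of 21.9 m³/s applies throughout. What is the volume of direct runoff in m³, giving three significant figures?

Direct-runoff ordinates (Q − Q_b): 0.0, 13.3, 28.4, 60.7, 64.0, 108.1, 141.2, 112.0, 88.8, 70.4, 0.0 m³/s.
ΣQ_DR = 686.9 m³/s.
With Δt = 3 h = 10800 s, V = ΣQ_DR · Δt = 686.9 × 10800 = 7.42 × 10^6 m³.

V ≈ 7.42 × 10^6 m³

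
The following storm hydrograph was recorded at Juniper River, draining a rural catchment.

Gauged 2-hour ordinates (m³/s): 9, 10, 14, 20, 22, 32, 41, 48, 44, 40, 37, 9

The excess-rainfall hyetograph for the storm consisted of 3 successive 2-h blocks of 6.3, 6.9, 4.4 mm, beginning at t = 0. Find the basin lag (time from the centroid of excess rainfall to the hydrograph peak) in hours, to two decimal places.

Centroid of excess rainfall: t_c = Σ P_i·t̄_i / ΣP_i = 2.7841 h (block centres at 1, 3, 5 h).
Hydrograph peak occurs at t = 14 h, so basin lag t_L = 14 − 2.7841 = 11.22 h.

t_L ≈ 11.22 h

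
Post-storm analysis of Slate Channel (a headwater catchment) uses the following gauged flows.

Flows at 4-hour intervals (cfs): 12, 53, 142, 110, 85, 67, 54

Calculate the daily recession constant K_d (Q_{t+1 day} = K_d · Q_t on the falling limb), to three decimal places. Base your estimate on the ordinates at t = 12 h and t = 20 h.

K_d ≈ 0.226

Between t = 12 h and t = 20 h the flow falls from 110 to 67 cfs over 2×4 h = 8 h.
Per-interval ratio K = (67/110)^(1/2) = 0.7804; K_d = K^(24/4) = 0.226.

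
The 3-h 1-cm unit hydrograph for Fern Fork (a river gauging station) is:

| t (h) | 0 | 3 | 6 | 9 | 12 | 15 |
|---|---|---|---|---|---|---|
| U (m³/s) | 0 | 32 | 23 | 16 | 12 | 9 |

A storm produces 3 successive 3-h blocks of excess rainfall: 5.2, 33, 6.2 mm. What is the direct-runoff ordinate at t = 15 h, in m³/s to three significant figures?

By discrete convolution, Q_j = Σ (P_i / 10 mm) · U_{j−i}.
At t = 15 h (j=5): Q = (5.2/10)·9 + (33/10)·12 + (6.2/10)·16 = 54.2 m³/s.

Q ≈ 54.2 m³/s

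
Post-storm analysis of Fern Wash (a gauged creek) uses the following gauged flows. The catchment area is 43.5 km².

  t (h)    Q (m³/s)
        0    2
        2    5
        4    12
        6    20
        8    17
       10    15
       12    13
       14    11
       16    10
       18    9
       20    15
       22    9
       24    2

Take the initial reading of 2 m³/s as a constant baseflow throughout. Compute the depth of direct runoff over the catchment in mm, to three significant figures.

d ≈ 18.9 mm

Direct runoff: 0.0, 3.0, 10.0, 18.0, 15.0, 13.0, 11.0, 9.0, 8.0, 7.0, 13.0, 7.0, 0.0 m³/s; ΣQ_DR = 114.0 m³/s.
V = ΣQ_DR · Δt = 114.0 × 7200 s = 8.208 × 10^5 m³.
Over A = 43.5 km², depth = V / A = 18.9 mm.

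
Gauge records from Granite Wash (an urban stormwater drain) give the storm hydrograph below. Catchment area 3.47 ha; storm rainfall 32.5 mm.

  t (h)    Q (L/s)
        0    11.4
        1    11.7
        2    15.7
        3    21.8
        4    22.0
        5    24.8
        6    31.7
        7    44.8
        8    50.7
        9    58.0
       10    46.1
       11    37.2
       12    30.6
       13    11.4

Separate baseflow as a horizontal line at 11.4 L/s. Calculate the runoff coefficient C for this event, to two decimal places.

C ≈ 0.82

ΣQ_DR = 258.3 L/s; V = ΣQ_DR·Δt = 9.299 × 10^5 L.
Runoff depth d = V / A = 26.80 mm.
C = d / P = 26.80 / 32.5 = 0.82.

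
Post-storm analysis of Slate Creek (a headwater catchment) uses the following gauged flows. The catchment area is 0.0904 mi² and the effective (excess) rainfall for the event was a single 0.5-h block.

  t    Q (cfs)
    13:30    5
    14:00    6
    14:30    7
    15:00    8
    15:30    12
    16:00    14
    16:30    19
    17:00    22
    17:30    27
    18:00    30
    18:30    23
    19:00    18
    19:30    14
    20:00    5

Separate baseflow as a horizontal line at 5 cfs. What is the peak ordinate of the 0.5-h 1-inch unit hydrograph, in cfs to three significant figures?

U_p ≈ 20.8 cfs

Direct runoff: 0.0, 1.0, 2.0, 3.0, 7.0, 9.0, 14.0, 17.0, 22.0, 25.0, 18.0, 13.0, 9.0, 0.0 cfs; ΣQ_DR = 140.0 cfs, peak = 25.0 cfs.
Runoff depth d = ΣQ_DR·Δt / A = 140.0 × 1800 / (0.0904 mi²) = 1.200 in.
The 1-inch UH is the DRH scaled by (1 in)/d, so U_p = 25.0 × 1/1.200 = 20.8 cfs.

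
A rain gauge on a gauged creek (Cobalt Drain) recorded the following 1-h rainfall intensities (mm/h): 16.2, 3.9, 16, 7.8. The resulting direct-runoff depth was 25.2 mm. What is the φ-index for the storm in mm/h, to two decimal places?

Only the 3 blocks with intensity above φ contribute runoff: 16.2, 16, 7.8 mm/h.
Σ(I−φ)·Δt = d  ⇒  (16.2+16+7.8 − 3φ)·1 = 25.2
φ = (40.00 − 25.2/1) / 3 = 4.93 mm/h.

φ ≈ 4.93 mm/h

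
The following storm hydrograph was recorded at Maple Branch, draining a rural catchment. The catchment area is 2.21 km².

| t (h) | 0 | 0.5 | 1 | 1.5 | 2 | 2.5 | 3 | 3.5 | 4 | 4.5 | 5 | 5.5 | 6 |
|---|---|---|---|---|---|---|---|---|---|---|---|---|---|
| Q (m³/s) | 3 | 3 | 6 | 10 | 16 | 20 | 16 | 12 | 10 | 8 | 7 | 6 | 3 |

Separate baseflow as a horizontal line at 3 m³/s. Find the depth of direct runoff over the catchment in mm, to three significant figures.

d ≈ 66.0 mm

Direct runoff: 0.0, 0.0, 3.0, 7.0, 13.0, 17.0, 13.0, 9.0, 7.0, 5.0, 4.0, 3.0, 0.0 m³/s; ΣQ_DR = 81.00 m³/s.
V = ΣQ_DR · Δt = 81.00 × 1800 s = 1.458 × 10^5 m³.
Over A = 2.21 km², depth = V / A = 66.0 mm.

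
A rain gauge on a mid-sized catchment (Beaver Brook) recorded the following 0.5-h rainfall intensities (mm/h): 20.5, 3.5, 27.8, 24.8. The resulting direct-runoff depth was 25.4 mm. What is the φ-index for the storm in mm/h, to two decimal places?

Only the 3 blocks with intensity above φ contribute runoff: 20.5, 27.8, 24.8 mm/h.
Σ(I−φ)·Δt = d  ⇒  (20.5+27.8+24.8 − 3φ)·0.5 = 25.4
φ = (73.10 − 25.4/0.5) / 3 = 7.43 mm/h.

φ ≈ 7.43 mm/h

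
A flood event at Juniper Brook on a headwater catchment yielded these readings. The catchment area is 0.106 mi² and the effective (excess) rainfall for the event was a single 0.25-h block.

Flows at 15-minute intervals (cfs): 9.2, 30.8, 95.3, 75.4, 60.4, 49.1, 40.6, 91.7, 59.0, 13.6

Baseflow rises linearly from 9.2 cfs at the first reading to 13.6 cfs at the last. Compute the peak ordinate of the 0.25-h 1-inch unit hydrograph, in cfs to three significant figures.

U_p ≈ 56.7 cfs

Direct runoff: 0.00, 21.11, 85.12, 64.73, 49.24, 37.46, 28.47, 79.08, 45.89, 0.00 cfs; ΣQ_DR = 411.1 cfs, peak = 85.12 cfs.
Runoff depth d = ΣQ_DR·Δt / A = 411.1 × 900 / (0.106 mi²) = 1.502 in.
The 1-inch UH is the DRH scaled by (1 in)/d, so U_p = 85.12 × 1/1.502 = 56.7 cfs.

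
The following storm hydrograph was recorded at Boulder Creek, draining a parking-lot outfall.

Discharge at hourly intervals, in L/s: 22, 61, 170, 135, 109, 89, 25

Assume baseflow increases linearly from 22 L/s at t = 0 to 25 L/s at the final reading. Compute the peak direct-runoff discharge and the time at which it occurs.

Subtracting baseflow gives direct-runoff ordinates: 0.00, 38.50, 147.00, 111.50, 85.00, 64.50, 0.00 L/s.
The maximum is 147.00 L/s, occurring at the reading for t = 2 h.

Q_p = 147.00 L/s at t = 2 h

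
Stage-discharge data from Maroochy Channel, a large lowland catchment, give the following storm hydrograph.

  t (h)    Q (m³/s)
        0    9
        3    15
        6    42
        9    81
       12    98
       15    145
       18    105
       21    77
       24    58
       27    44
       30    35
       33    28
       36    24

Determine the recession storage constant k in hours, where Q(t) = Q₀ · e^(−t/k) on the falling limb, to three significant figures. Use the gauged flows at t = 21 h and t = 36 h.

On the falling limb, Q drops from 77 to 24 m³/s between t = 21 h and t = 36 h (Δt = 15 h).
k = −Δt / ln(Q₂/Q₁) = −15 / ln(24/77) = 12.9 h.

k ≈ 12.9 h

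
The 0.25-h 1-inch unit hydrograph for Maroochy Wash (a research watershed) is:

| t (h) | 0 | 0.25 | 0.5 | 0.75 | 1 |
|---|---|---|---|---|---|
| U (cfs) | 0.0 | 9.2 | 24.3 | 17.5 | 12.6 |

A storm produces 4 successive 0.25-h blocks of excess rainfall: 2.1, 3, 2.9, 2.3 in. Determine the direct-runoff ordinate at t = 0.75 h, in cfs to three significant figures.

Q ≈ 136 cfs

By discrete convolution, Q_j = Σ (P_i / 1 in) · U_{j−i}.
At t = 0.75 h (j=3): Q = (2.1/1)·17.5 + (3/1)·24.3 + (2.9/1)·9.2 + (2.3/1)·0.0 = 136 cfs.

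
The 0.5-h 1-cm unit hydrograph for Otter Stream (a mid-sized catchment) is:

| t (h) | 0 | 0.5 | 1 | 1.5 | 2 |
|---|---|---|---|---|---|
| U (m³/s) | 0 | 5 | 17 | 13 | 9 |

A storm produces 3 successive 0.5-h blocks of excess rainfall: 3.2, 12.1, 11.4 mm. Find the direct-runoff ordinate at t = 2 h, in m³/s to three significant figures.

By discrete convolution, Q_j = Σ (P_i / 10 mm) · U_{j−i}.
At t = 2 h (j=4): Q = (3.2/10)·9 + (12.1/10)·13 + (11.4/10)·17 = 38.0 m³/s.

Q ≈ 38.0 m³/s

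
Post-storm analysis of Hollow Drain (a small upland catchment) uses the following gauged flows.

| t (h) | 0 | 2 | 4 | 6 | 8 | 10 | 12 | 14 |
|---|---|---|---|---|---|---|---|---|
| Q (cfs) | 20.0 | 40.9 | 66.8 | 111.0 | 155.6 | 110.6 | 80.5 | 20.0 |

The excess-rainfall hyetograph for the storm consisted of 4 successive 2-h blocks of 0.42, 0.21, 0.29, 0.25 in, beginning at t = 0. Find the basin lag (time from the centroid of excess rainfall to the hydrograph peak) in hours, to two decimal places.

Centroid of excess rainfall: t_c = Σ P_i·t̄_i / ΣP_i = 3.6325 h (block centres at 1, 3, 5, 7 h).
Hydrograph peak occurs at t = 8 h, so basin lag t_L = 8 − 3.6325 = 4.37 h.

t_L ≈ 4.37 h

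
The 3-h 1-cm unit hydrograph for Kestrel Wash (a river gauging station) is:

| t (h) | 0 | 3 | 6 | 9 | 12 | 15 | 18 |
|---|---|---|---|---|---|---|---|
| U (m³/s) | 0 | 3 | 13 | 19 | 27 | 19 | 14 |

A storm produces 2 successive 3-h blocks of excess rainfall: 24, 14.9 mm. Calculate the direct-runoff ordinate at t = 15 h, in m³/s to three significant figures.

Q ≈ 85.8 m³/s

By discrete convolution, Q_j = Σ (P_i / 10 mm) · U_{j−i}.
At t = 15 h (j=5): Q = (24/10)·19 + (14.9/10)·27 = 85.8 m³/s.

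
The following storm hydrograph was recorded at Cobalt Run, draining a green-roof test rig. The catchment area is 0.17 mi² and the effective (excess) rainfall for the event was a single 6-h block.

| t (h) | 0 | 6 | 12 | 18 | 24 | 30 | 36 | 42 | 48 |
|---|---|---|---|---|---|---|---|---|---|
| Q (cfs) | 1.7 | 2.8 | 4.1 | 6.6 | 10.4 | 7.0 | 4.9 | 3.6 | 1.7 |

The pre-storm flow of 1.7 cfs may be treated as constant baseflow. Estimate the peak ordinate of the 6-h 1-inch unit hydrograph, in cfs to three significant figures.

Direct runoff: 0.0, 1.1, 2.4, 4.9, 8.7, 5.3, 3.2, 1.9, 0.0 cfs; ΣQ_DR = 27.50 cfs, peak = 8.7 cfs.
Runoff depth d = ΣQ_DR·Δt / A = 27.50 × 21600 / (0.17 mi²) = 1.504 in.
The 1-inch UH is the DRH scaled by (1 in)/d, so U_p = 8.7 × 1/1.504 = 5.78 cfs.

U_p ≈ 5.78 cfs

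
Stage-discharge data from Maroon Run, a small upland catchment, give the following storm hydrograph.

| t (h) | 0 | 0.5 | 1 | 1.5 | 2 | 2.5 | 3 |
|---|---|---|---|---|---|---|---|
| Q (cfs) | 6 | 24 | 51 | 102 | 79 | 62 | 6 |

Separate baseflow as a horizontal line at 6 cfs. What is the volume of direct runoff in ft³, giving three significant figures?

Direct-runoff ordinates (Q − Q_b): 0.0, 18.0, 45.0, 96.0, 73.0, 56.0, 0.0 cfs.
ΣQ_DR = 288.0 cfs.
With Δt = 0.5 h = 1800 s, V = ΣQ_DR · Δt = 288.0 × 1800 = 5.18 × 10^5 ft³.

V ≈ 5.18 × 10^5 ft³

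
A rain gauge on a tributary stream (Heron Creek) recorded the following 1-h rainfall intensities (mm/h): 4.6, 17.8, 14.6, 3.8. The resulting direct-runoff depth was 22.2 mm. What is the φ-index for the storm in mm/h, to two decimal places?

φ ≈ 5.10 mm/h

Only the 2 blocks with intensity above φ contribute runoff: 17.8, 14.6 mm/h.
Σ(I−φ)·Δt = d  ⇒  (17.8+14.6 − 2φ)·1 = 22.2
φ = (32.40 − 22.2/1) / 2 = 5.10 mm/h.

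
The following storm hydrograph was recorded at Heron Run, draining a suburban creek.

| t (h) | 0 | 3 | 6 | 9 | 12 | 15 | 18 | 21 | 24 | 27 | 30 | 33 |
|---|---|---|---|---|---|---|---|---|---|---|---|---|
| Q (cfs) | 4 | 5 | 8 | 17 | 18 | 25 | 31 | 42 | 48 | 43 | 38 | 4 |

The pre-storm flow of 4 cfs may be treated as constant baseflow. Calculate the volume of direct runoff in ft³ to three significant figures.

Direct-runoff ordinates (Q − Q_b): 0.0, 1.0, 4.0, 13.0, 14.0, 21.0, 27.0, 38.0, 44.0, 39.0, 34.0, 0.0 cfs.
ΣQ_DR = 235.0 cfs.
With Δt = 3 h = 10800 s, V = ΣQ_DR · Δt = 235.0 × 10800 = 2.54 × 10^6 ft³.

V ≈ 2.54 × 10^6 ft³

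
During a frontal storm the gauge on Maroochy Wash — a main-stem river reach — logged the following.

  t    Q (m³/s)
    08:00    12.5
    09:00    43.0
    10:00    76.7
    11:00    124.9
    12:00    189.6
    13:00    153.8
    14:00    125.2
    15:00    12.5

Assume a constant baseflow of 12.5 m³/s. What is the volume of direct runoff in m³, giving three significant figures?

Direct-runoff ordinates (Q − Q_b): 0.0, 30.5, 64.2, 112.4, 177.1, 141.3, 112.7, 0.0 m³/s.
ΣQ_DR = 638.2 m³/s.
With Δt = 1 h = 3600 s, V = ΣQ_DR · Δt = 638.2 × 3600 = 2.30 × 10^6 m³.

V ≈ 2.30 × 10^6 m³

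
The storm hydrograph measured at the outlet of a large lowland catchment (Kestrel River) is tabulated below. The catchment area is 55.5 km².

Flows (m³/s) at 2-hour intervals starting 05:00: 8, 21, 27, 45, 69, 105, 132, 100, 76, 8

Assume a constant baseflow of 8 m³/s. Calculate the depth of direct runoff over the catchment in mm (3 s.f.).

d ≈ 66.3 mm

Direct runoff: 0.0, 13.0, 19.0, 37.0, 61.0, 97.0, 124.0, 92.0, 68.0, 0.0 m³/s; ΣQ_DR = 511.0 m³/s.
V = ΣQ_DR · Δt = 511.0 × 7200 s = 3.679 × 10^6 m³.
Over A = 55.5 km², depth = V / A = 66.3 mm.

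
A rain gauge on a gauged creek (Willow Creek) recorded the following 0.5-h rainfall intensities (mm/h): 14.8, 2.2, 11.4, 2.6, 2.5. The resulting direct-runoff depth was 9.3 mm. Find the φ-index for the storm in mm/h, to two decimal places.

Only the 2 blocks with intensity above φ contribute runoff: 14.8, 11.4 mm/h.
Σ(I−φ)·Δt = d  ⇒  (14.8+11.4 − 2φ)·0.5 = 9.3
φ = (26.20 − 9.3/0.5) / 2 = 3.80 mm/h.

φ ≈ 3.80 mm/h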